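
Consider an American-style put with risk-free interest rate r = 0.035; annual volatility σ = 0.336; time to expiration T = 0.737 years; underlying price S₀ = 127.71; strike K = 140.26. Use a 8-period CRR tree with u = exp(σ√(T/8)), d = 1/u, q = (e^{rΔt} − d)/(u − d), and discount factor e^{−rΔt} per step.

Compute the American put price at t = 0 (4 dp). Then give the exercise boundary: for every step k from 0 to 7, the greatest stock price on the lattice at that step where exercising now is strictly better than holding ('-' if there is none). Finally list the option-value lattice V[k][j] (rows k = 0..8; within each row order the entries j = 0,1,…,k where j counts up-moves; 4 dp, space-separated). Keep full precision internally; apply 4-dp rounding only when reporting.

params: Δt=0.09212 u=1.10736 d=0.90304 q=0.49033 e^(-rΔt)=0.99678
t_8 payoffs: 83.7794 71.0003 55.3298 36.1138 12.5500 0.0000 0.0000 0.0000 0.0000
t_7: node(7,0) S=62.5446 payoff=77.7154 vs cont=77.2638 → 77.7154 [stop]  node(7,1) S=76.6958 payoff=63.5642 vs cont=63.1127 → 63.5642 [stop]  node(7,2) S=94.0487 payoff=46.2113 vs cont=45.7598 → 46.2113 [stop]  node(7,3) S=115.3279 payoff=24.9321 vs cont=24.4806 → 24.9321 [stop]  node(7,4) S=141.4215 payoff=0.0000 vs cont=6.3757 → 6.3757 [wait]  node(7,5) S=173.4191 payoff=0.0000 vs cont=0.0000 → 0.0000 [wait]  node(7,6) S=212.6563 payoff=0.0000 vs cont=0.0000 → 0.0000 [wait]  node(7,7) S=260.7712 payoff=0.0000 vs cont=0.0000 → 0.0000 [wait]  ⇒ S*(7)=115.3279
t_6: node(6,0) S=69.2597 payoff=71.0003 vs cont=70.5487 → 71.0003 [stop]  node(6,1) S=84.9302 payoff=55.3298 vs cont=54.8783 → 55.3298 [stop]  node(6,2) S=104.1462 payoff=36.1138 vs cont=35.6622 → 36.1138 [stop]  node(6,3) S=127.7100 payoff=12.5500 vs cont=15.7824 → 15.7824 [wait]  node(6,4) S=156.6052 payoff=0.0000 vs cont=3.2390 → 3.2390 [wait]  node(6,5) S=192.0382 payoff=0.0000 vs cont=0.0000 → 0.0000 [wait]  node(6,6) S=235.4881 payoff=0.0000 vs cont=0.0000 → 0.0000 [wait]  ⇒ S*(6)=104.1462
t_5: node(5,0) S=76.6958 payoff=63.5642 vs cont=63.1127 → 63.5642 [stop]  node(5,1) S=94.0487 payoff=46.2113 vs cont=45.7598 → 46.2113 [stop]  node(5,2) S=115.3279 payoff=24.9321 vs cont=26.0604 → 26.0604 [wait]  node(5,3) S=141.4215 payoff=0.0000 vs cont=9.6010 → 9.6010 [wait]  node(5,4) S=173.4191 payoff=0.0000 vs cont=1.6455 → 1.6455 [wait]  node(5,5) S=212.6563 payoff=0.0000 vs cont=0.0000 → 0.0000 [wait]  ⇒ S*(5)=94.0487
t_4: node(4,0) S=84.9302 payoff=55.3298 vs cont=54.8783 → 55.3298 [stop]  node(4,1) S=104.1462 payoff=36.1138 vs cont=36.2137 → 36.2137 [wait]  node(4,2) S=127.7100 payoff=12.5500 vs cont=17.9319 → 17.9319 [wait]  node(4,3) S=156.6052 payoff=0.0000 vs cont=5.6818 → 5.6818 [wait]  node(4,4) S=192.0382 payoff=0.0000 vs cont=0.8360 → 0.8360 [wait]  ⇒ S*(4)=84.9302
t_3: node(3,0) S=94.0487 payoff=46.2113 vs cont=45.8086 → 46.2113 [stop]  node(3,1) S=115.3279 payoff=24.9321 vs cont=27.1618 → 27.1618 [wait]  node(3,2) S=141.4215 payoff=0.0000 vs cont=11.8869 → 11.8869 [wait]  node(3,3) S=173.4191 payoff=0.0000 vs cont=3.2951 → 3.2951 [wait]  ⇒ S*(3)=94.0487
t_2: node(2,0) S=104.1462 payoff=36.1138 vs cont=36.7520 → 36.7520 [wait]  node(2,1) S=127.7100 payoff=12.5500 vs cont=19.6087 → 19.6087 [wait]  node(2,2) S=156.6052 payoff=0.0000 vs cont=7.6493 → 7.6493 [wait]  ⇒ S*(2)=-
t_1: node(1,0) S=115.3279 payoff=24.9321 vs cont=28.2548 → 28.2548 [wait]  node(1,1) S=141.4215 payoff=0.0000 vs cont=13.7004 → 13.7004 [wait]  ⇒ S*(1)=-
t_0: node(0,0) S=127.7100 payoff=12.5500 vs cont=21.0503 → 21.0503 [wait]  ⇒ S*(0)=-

price = 21.0503
boundary = - - - 94.0487 84.9302 94.0487 104.1462 115.3279
tree:
21.0503
28.2548 13.7004
36.7520 19.6087 7.6493
46.2113 27.1618 11.8869 3.2951
55.3298 36.2137 17.9319 5.6818 0.8360
63.5642 46.2113 26.0604 9.6010 1.6455 0.0000
71.0003 55.3298 36.1138 15.7824 3.2390 0.0000 0.0000
77.7154 63.5642 46.2113 24.9321 6.3757 0.0000 0.0000 0.0000
83.7794 71.0003 55.3298 36.1138 12.5500 0.0000 0.0000 0.0000 0.0000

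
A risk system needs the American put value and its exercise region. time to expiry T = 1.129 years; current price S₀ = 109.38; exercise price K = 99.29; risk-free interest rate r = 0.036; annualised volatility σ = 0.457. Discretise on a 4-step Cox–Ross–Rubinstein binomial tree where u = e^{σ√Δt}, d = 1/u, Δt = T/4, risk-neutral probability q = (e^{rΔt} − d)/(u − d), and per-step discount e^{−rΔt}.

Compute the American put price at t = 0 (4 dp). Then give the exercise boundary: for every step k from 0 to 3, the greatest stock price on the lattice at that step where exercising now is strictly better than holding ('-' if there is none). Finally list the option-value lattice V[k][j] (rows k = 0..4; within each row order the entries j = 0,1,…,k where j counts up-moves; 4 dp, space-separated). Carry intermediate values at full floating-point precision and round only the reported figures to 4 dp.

price = 13.7482
boundary = - - - 52.7970
tree:
13.7482
21.5812 4.8736
32.6190 9.1246 0.0000
46.4930 17.0834 0.0000 0.0000
57.8742 31.9843 0.0000 0.0000 0.0000

Δt=0.28225, u=1.27480, d=0.78444, q=0.46043, disc=e^(-rΔt)=0.98989
k=4 terminal: V=max(K-S,0) → 57.8742 31.9843 0.0000 0.0000 0.0000
k=3: j=0 S=52.7970 intr=46.4930 cont=45.4892 V=46.4930[EX]; j=1 S=85.8015 intr=13.4885 cont=17.0834 V=17.0834[hold]; j=2 S=139.4379 intr=0.0000 cont=0.0000 V=0.0000[hold]; j=3 S=226.6036 intr=0.0000 cont=0.0000 V=0.0000[hold]  S*(3)=52.7970
k=2: j=0 S=67.3057 intr=31.9843 cont=32.6190 V=32.6190[hold]; j=1 S=109.3800 intr=0.0000 cont=9.1246 V=9.1246[hold]; j=2 S=177.7558 intr=0.0000 cont=0.0000 V=0.0000[hold]  S*(2)=-
k=1: j=0 S=85.8015 intr=13.4885 cont=21.5812 V=21.5812[hold]; j=1 S=139.4379 intr=0.0000 cont=4.8736 V=4.8736[hold]  S*(1)=-
k=0: j=0 S=109.3800 intr=0.0000 cont=13.7482 V=13.7482[hold]  S*(0)=-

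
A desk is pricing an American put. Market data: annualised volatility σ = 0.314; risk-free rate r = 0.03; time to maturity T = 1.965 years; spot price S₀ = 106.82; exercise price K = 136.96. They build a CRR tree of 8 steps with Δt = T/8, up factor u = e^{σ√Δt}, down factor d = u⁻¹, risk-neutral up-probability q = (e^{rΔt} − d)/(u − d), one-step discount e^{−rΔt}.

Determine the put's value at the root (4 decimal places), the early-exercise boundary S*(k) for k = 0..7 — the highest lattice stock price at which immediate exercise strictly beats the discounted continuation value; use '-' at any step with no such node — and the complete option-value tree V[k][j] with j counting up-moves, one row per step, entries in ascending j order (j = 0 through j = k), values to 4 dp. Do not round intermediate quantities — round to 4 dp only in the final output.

price = 35.6305
boundary = - - 78.2497 66.9727 78.2497 91.4256 78.2497 91.4256
tree:
35.6305
46.4789 24.6473
58.7103 34.1916 14.8821
69.9873 45.7454 22.4369 7.0819
79.6392 58.7103 32.6675 11.9088 2.0611
87.9000 69.9873 45.5344 19.4943 4.0306 0.0000
94.9703 79.6392 58.7103 30.7032 7.8818 0.0000 0.0000
101.0217 87.9000 69.9873 45.5344 15.4129 0.0000 0.0000 0.0000
106.2010 94.9703 79.6392 58.7103 30.1400 0.0000 0.0000 0.0000 0.0000

Δt=0.24563, u=1.16838, d=0.85588, q=0.48484, disc=e^(-rΔt)=0.99266
k=8 terminal: V=max(K-S,0) → 106.2010 94.9703 79.6392 58.7103 30.1400 0.0000 0.0000 0.0000 0.0000
k=7: j=0 S=35.9383 intr=101.0217 cont=100.0162 V=101.0217[EX]; j=1 S=49.0600 intr=87.9000 cont=86.8945 V=87.9000[EX]; j=2 S=66.9727 intr=69.9873 cont=68.9818 V=69.9873[EX]; j=3 S=91.4256 intr=45.5344 cont=44.5289 V=45.5344[EX]; j=4 S=124.8066 intr=12.1534 cont=15.4129 V=15.4129[hold]; j=5 S=170.3757 intr=0.0000 cont=0.0000 V=0.0000[hold]; j=6 S=232.5828 intr=0.0000 cont=0.0000 V=0.0000[hold]; j=7 S=317.5028 intr=0.0000 cont=0.0000 V=0.0000[hold]  S*(7)=91.4256
k=6: j=0 S=41.9897 intr=94.9703 cont=93.9648 V=94.9703[EX]; j=1 S=57.3208 intr=79.6392 cont=78.6336 V=79.6392[EX]; j=2 S=78.2497 intr=58.7103 cont=57.7048 V=58.7103[EX]; j=3 S=106.8200 intr=30.1400 cont=30.7032 V=30.7032[hold]; j=4 S=145.8218 intr=0.0000 cont=7.8818 V=7.8818[hold]; j=5 S=199.0639 intr=0.0000 cont=0.0000 V=0.0000[hold]; j=6 S=271.7456 intr=0.0000 cont=0.0000 V=0.0000[hold]  S*(6)=78.2497
k=5: j=0 S=49.0600 intr=87.9000 cont=86.8945 V=87.9000[EX]; j=1 S=66.9727 intr=69.9873 cont=68.9818 V=69.9873[EX]; j=2 S=91.4256 intr=45.5344 cont=44.8000 V=45.5344[EX]; j=3 S=124.8066 intr=12.1534 cont=19.4943 V=19.4943[hold]; j=4 S=170.3757 intr=0.0000 cont=4.0306 V=4.0306[hold]; j=5 S=232.5828 intr=0.0000 cont=0.0000 V=0.0000[hold]  S*(5)=91.4256
k=4: j=0 S=57.3208 intr=79.6392 cont=78.6336 V=79.6392[EX]; j=1 S=78.2497 intr=58.7103 cont=57.7048 V=58.7103[EX]; j=2 S=106.8200 intr=30.1400 cont=32.6675 V=32.6675[hold]; j=3 S=145.8218 intr=0.0000 cont=11.9088 V=11.9088[hold]; j=4 S=199.0639 intr=0.0000 cont=2.0611 V=2.0611[hold]  S*(4)=78.2497
k=3: j=0 S=66.9727 intr=69.9873 cont=68.9818 V=69.9873[EX]; j=1 S=91.4256 intr=45.5344 cont=45.7454 V=45.7454[hold]; j=2 S=124.8066 intr=12.1534 cont=22.4369 V=22.4369[hold]; j=3 S=170.3757 intr=0.0000 cont=7.0819 V=7.0819[hold]  S*(3)=66.9727
k=2: j=0 S=78.2497 intr=58.7103 cont=57.8063 V=58.7103[EX]; j=1 S=106.8200 intr=30.1400 cont=34.1916 V=34.1916[hold]; j=2 S=145.8218 intr=0.0000 cont=14.8821 V=14.8821[hold]  S*(2)=78.2497
k=1: j=0 S=91.4256 intr=45.5344 cont=46.4789 V=46.4789[hold]; j=1 S=124.8066 intr=12.1534 cont=24.6473 V=24.6473[hold]  S*(1)=-
k=0: j=0 S=106.8200 intr=30.1400 cont=35.6305 V=35.6305[hold]  S*(0)=-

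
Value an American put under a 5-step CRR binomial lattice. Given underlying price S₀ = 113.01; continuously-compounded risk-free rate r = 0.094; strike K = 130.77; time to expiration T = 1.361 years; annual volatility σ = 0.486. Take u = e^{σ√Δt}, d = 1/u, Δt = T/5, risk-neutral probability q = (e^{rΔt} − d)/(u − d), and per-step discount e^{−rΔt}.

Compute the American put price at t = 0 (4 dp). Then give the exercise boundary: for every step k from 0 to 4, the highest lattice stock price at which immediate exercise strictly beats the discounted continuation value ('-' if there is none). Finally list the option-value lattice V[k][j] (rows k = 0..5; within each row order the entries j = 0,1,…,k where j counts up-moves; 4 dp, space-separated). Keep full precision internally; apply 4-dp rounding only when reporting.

price = 29.5013
boundary = - - 68.0578 87.6995 68.0578
tree:
29.5013
43.9785 15.8507
62.7122 26.6229 5.3691
77.9549 43.0705 10.7480 0.0000
89.7837 62.7122 21.5156 0.0000 0.0000
98.9633 77.9549 43.0705 0.0000 0.0000 0.0000

Δt=0.27220, u=1.28860, d=0.77603, q=0.48751, disc=e^(-rΔt)=0.97474
k=5 terminal: V=max(K-S,0) → 98.9633 77.9549 43.0705 0.0000 0.0000 0.0000
k=4: j=0 S=40.9863 intr=89.7837 cont=86.4802 V=89.7837[EX]; j=1 S=68.0578 intr=62.7122 cont=59.4087 V=62.7122[EX]; j=2 S=113.0100 intr=17.7600 cont=21.5156 V=21.5156[hold]; j=3 S=187.6532 intr=0.0000 cont=0.0000 V=0.0000[hold]; j=4 S=311.5985 intr=0.0000 cont=0.0000 V=0.0000[hold]  S*(4)=68.0578
k=3: j=0 S=52.8151 intr=77.9549 cont=74.6514 V=77.9549[EX]; j=1 S=87.6995 intr=43.0705 cont=41.5515 V=43.0705[EX]; j=2 S=145.6252 intr=0.0000 cont=10.7480 V=10.7480[hold]; j=3 S=241.8108 intr=0.0000 cont=0.0000 V=0.0000[hold]  S*(3)=87.6995
k=2: j=0 S=68.0578 intr=62.7122 cont=59.4087 V=62.7122[EX]; j=1 S=113.0100 intr=17.7600 cont=26.6229 V=26.6229[hold]; j=2 S=187.6532 intr=0.0000 cont=5.3691 V=5.3691[hold]  S*(2)=68.0578
k=1: j=0 S=87.6995 intr=43.0705 cont=43.9785 V=43.9785[hold]; j=1 S=145.6252 intr=0.0000 cont=15.8507 V=15.8507[hold]  S*(1)=-
k=0: j=0 S=113.0100 intr=17.7600 cont=29.5013 V=29.5013[hold]  S*(0)=-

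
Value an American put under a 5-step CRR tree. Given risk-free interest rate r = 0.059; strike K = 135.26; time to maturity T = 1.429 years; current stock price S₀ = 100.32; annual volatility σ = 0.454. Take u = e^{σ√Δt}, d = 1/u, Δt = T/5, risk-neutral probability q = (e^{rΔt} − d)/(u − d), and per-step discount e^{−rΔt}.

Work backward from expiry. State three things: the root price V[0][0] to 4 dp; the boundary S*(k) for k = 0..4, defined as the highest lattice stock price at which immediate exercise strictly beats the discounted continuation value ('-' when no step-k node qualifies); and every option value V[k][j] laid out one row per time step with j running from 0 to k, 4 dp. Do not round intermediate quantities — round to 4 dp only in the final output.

price = 40.9446
boundary = - 78.7010 61.7409 78.7010 100.3200
tree:
40.9446
56.5590 25.1066
73.5191 38.4884 11.1753
86.8243 56.5590 19.8402 1.9724
97.2623 73.5191 34.9400 3.8159 0.0000
105.4508 86.8243 56.5590 7.3823 0.0000 0.0000

Δt=0.28580, u=1.27470, d=0.78450, q=0.47431, disc=e^(-rΔt)=0.98328
k=5 terminal: V=max(K-S,0) → 105.4508 86.8243 56.5590 7.3823 0.0000 0.0000
k=4: j=0 S=37.9977 intr=97.2623 cont=95.0006 V=97.2623[EX]; j=1 S=61.7409 intr=73.5191 cont=71.2575 V=73.5191[EX]; j=2 S=100.3200 intr=34.9400 cont=32.6783 V=34.9400[EX]; j=3 S=163.0056 intr=0.0000 cont=3.8159 V=3.8159[hold]; j=4 S=264.8606 intr=0.0000 cont=0.0000 V=0.0000[hold]  S*(4)=100.3200
k=3: j=0 S=48.4357 intr=86.8243 cont=84.5627 V=86.8243[EX]; j=1 S=78.7010 intr=56.5590 cont=54.2974 V=56.5590[EX]; j=2 S=127.8777 intr=7.3823 cont=19.8402 V=19.8402[hold]; j=3 S=207.7829 intr=0.0000 cont=1.9724 V=1.9724[hold]  S*(3)=78.7010
k=2: j=0 S=61.7409 intr=73.5191 cont=71.2575 V=73.5191[EX]; j=1 S=100.3200 intr=34.9400 cont=38.4884 V=38.4884[hold]; j=2 S=163.0056 intr=0.0000 cont=11.1753 V=11.1753[hold]  S*(2)=61.7409
k=1: j=0 S=78.7010 intr=56.5590 cont=55.9523 V=56.5590[EX]; j=1 S=127.8777 intr=7.3823 cont=25.1066 V=25.1066[hold]  S*(1)=78.7010
k=0: j=0 S=100.3200 intr=34.9400 cont=40.9446 V=40.9446[hold]  S*(0)=-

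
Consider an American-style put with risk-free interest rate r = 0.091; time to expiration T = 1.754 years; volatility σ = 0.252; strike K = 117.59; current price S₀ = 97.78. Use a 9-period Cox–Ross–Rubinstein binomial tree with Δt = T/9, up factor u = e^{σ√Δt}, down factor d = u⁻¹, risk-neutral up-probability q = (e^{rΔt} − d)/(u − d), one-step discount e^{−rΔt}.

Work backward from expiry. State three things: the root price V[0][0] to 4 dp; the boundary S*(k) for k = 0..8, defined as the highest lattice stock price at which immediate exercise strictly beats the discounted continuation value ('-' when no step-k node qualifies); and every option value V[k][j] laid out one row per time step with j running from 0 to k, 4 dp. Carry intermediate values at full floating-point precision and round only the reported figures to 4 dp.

price = 20.1854
boundary = - 87.4854 78.2746 87.4854 97.7800 87.4854 97.7800 87.4854 97.7800
tree:
20.1854
30.1046 12.8042
39.3154 19.9358 7.4418
47.5564 30.1046 12.3443 3.7116
54.9298 39.3154 19.8100 6.6964 1.4139
61.5269 47.5564 30.1046 11.7339 2.8328 0.3103
67.4294 54.9298 39.3154 19.8100 5.5718 0.7057 0.0000
72.7105 61.5269 47.5564 30.1046 10.6913 1.6052 0.0000 0.0000
77.4356 67.4294 54.9298 39.3154 19.8100 3.6509 0.0000 0.0000 0.0000
81.6632 72.7105 61.5269 47.5564 30.1046 8.3040 0.0000 0.0000 0.0000 0.0000

Δt=0.19489, u=1.11767, d=0.89472, q=0.55247, disc=e^(-rΔt)=0.98242
k=9 terminal: V=max(K-S,0) → 81.6632 72.7105 61.5269 47.5564 30.1046 8.3040 0.0000 0.0000 0.0000 0.0000
k=8: j=0 S=40.1544 intr=77.4356 cont=75.3685 V=77.4356[EX]; j=1 S=50.1606 intr=67.4294 cont=65.3624 V=67.4294[EX]; j=2 S=62.6602 intr=54.9298 cont=52.8628 V=54.9298[EX]; j=3 S=78.2746 intr=39.3154 cont=37.2483 V=39.3154[EX]; j=4 S=97.7800 intr=19.8100 cont=17.7429 V=19.8100[EX]; j=5 S=122.1460 intr=0.0000 cont=3.6509 V=3.6509[hold]; j=6 S=152.5838 intr=0.0000 cont=0.0000 V=0.0000[hold]; j=7 S=190.6065 intr=0.0000 cont=0.0000 V=0.0000[hold]; j=8 S=238.1041 intr=0.0000 cont=0.0000 V=0.0000[hold]  S*(8)=97.7800
k=7: j=0 S=44.8795 intr=72.7105 cont=70.6435 V=72.7105[EX]; j=1 S=56.0631 intr=61.5269 cont=59.4598 V=61.5269[EX]; j=2 S=70.0336 intr=47.5564 cont=45.4894 V=47.5564[EX]; j=3 S=87.4854 intr=30.1046 cont=28.0376 V=30.1046[EX]; j=4 S=109.2860 intr=8.3040 cont=10.6913 V=10.6913[hold]; j=5 S=136.5192 intr=0.0000 cont=1.6052 V=1.6052[hold]; j=6 S=170.5387 intr=0.0000 cont=0.0000 V=0.0000[hold]; j=7 S=213.0356 intr=0.0000 cont=0.0000 V=0.0000[hold]  S*(7)=87.4854
k=6: j=0 S=50.1606 intr=67.4294 cont=65.3624 V=67.4294[EX]; j=1 S=62.6602 intr=54.9298 cont=52.8628 V=54.9298[EX]; j=2 S=78.2746 intr=39.3154 cont=37.2483 V=39.3154[EX]; j=3 S=97.7800 intr=19.8100 cont=19.0387 V=19.8100[EX]; j=4 S=122.1460 intr=0.0000 cont=5.5718 V=5.5718[hold]; j=5 S=152.5838 intr=0.0000 cont=0.7057 V=0.7057[hold]; j=6 S=190.6065 intr=0.0000 cont=0.0000 V=0.0000[hold]  S*(6)=97.7800
k=5: j=0 S=56.0631 intr=61.5269 cont=59.4598 V=61.5269[EX]; j=1 S=70.0336 intr=47.5564 cont=45.4894 V=47.5564[EX]; j=2 S=87.4854 intr=30.1046 cont=28.0376 V=30.1046[EX]; j=3 S=109.2860 intr=8.3040 cont=11.7339 V=11.7339[hold]; j=4 S=136.5192 intr=0.0000 cont=2.8328 V=2.8328[hold]; j=5 S=170.5387 intr=0.0000 cont=0.3103 V=0.3103[hold]  S*(5)=87.4854
k=4: j=0 S=62.6602 intr=54.9298 cont=52.8628 V=54.9298[EX]; j=1 S=78.2746 intr=39.3154 cont=37.2483 V=39.3154[EX]; j=2 S=97.7800 intr=19.8100 cont=19.6045 V=19.8100[EX]; j=3 S=122.1460 intr=0.0000 cont=6.6964 V=6.6964[hold]; j=4 S=152.5838 intr=0.0000 cont=1.4139 V=1.4139[hold]  S*(4)=97.7800
k=3: j=0 S=70.0336 intr=47.5564 cont=45.4894 V=47.5564[EX]; j=1 S=87.4854 intr=30.1046 cont=28.0376 V=30.1046[EX]; j=2 S=109.2860 intr=8.3040 cont=12.3443 V=12.3443[hold]; j=3 S=136.5192 intr=0.0000 cont=3.7116 V=3.7116[hold]  S*(3)=87.4854
k=2: j=0 S=78.2746 intr=39.3154 cont=37.2483 V=39.3154[EX]; j=1 S=97.7800 intr=19.8100 cont=19.9358 V=19.9358[hold]; j=2 S=122.1460 intr=0.0000 cont=7.4418 V=7.4418[hold]  S*(2)=78.2746
k=1: j=0 S=87.4854 intr=30.1046 cont=28.1059 V=30.1046[EX]; j=1 S=109.2860 intr=8.3040 cont=12.8042 V=12.8042[hold]  S*(1)=87.4854
k=0: j=0 S=97.7800 intr=19.8100 cont=20.1854 V=20.1854[hold]  S*(0)=-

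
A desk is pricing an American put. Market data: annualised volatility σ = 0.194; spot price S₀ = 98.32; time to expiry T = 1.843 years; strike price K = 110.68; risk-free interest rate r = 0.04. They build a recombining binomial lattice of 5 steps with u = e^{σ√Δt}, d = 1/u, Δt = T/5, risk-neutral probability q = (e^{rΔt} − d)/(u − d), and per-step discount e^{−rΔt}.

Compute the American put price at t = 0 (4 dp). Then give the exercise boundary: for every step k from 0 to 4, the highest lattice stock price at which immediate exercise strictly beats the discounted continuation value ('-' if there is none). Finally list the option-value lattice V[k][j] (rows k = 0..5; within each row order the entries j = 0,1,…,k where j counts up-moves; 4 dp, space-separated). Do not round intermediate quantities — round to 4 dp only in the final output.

Δt=0.36860, u=1.12500, d=0.88889, q=0.53350, disc=e^(-rΔt)=0.98536
k=5 terminal: V=max(K-S,0) → 56.1191 41.6265 23.2844 0.0701 0.0000 0.0000
k=4: j=0 S=61.3809 intr=49.2991 cont=47.6792 V=49.2991[EX]; j=1 S=77.6851 intr=32.9949 cont=31.3750 V=32.9949[EX]; j=2 S=98.3200 intr=12.3600 cont=10.7401 V=12.3600[EX]; j=3 S=124.4360 intr=0.0000 cont=0.0322 V=0.0322[hold]; j=4 S=157.4891 intr=0.0000 cont=0.0000 V=0.0000[hold]  S*(4)=98.3200
k=3: j=0 S=69.0535 intr=41.6265 cont=40.0066 V=41.6265[EX]; j=1 S=87.3956 intr=23.2844 cont=21.6645 V=23.2844[EX]; j=2 S=110.6099 intr=0.0701 cont=5.6985 V=5.6985[hold]; j=3 S=139.9904 intr=0.0000 cont=0.0148 V=0.0148[hold]  S*(3)=87.3956
k=2: j=0 S=77.6851 intr=32.9949 cont=31.3750 V=32.9949[EX]; j=1 S=98.3200 intr=12.3600 cont=13.6989 V=13.6989[hold]; j=2 S=124.4360 intr=0.0000 cont=2.6273 V=2.6273[hold]  S*(2)=77.6851
k=1: j=0 S=87.3956 intr=23.2844 cont=22.3683 V=23.2844[EX]; j=1 S=110.6099 intr=0.0701 cont=7.6782 V=7.6782[hold]  S*(1)=87.3956
k=0: j=0 S=98.3200 intr=12.3600 cont=14.7396 V=14.7396[hold]  S*(0)=-

price = 14.7396
boundary = - 87.3956 77.6851 87.3956 98.3200
tree:
14.7396
23.2844 7.6782
32.9949 13.6989 2.6273
41.6265 23.2844 5.6985 0.0148
49.2991 32.9949 12.3600 0.0322 0.0000
56.1191 41.6265 23.2844 0.0701 0.0000 0.0000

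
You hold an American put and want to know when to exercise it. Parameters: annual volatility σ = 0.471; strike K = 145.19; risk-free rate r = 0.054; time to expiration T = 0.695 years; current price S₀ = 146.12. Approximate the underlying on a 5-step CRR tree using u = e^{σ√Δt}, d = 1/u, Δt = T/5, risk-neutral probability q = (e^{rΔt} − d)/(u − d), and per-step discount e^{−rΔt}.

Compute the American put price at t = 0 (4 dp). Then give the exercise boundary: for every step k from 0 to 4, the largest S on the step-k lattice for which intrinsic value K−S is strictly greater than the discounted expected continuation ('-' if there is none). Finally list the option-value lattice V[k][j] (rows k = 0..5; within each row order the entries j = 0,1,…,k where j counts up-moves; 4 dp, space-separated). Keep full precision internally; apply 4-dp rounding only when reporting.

Δt=0.13900  u=1.19196  d=0.83895  q=0.47755  discount=0.99252
step 5 (expiry): payoffs max(K−S,0) = 84.4610 58.9078 22.6023 0.0000 0.0000 0.0000
step 4: (k=4,j=0): S=72.3867, (K−S)⁺=72.8033, hold=71.7176 ⇒ V=72.8033 exercise | (k=4,j=1): S=102.8452, (K−S)⁺=42.3448, hold=41.2591 ⇒ V=42.3448 exercise | (k=4,j=2): S=146.1200, (K−S)⁺=0.0000, hold=11.7202 ⇒ V=11.7202 continue | (k=4,j=3): S=207.6038, (K−S)⁺=0.0000, hold=0.0000 ⇒ V=0.0000 continue | (k=4,j=4): S=294.9584, (K−S)⁺=0.0000, hold=0.0000 ⇒ V=0.0000 continue  boundary S*=102.8452
step 3: (k=3,j=0): S=86.2822, (K−S)⁺=58.9078, hold=57.8221 ⇒ V=58.9078 exercise | (k=3,j=1): S=122.5877, (K−S)⁺=22.6023, hold=27.5126 ⇒ V=27.5126 continue | (k=3,j=2): S=174.1696, (K−S)⁺=0.0000, hold=6.0774 ⇒ V=6.0774 continue | (k=3,j=3): S=247.4560, (K−S)⁺=0.0000, hold=0.0000 ⇒ V=0.0000 continue  boundary S*=86.2822
step 2: (k=2,j=0): S=102.8452, (K−S)⁺=42.3448, hold=43.5864 ⇒ V=43.5864 continue | (k=2,j=1): S=146.1200, (K−S)⁺=0.0000, hold=17.1469 ⇒ V=17.1469 continue | (k=2,j=2): S=207.6038, (K−S)⁺=0.0000, hold=3.1513 ⇒ V=3.1513 continue  boundary S*=-
step 1: (k=1,j=0): S=122.5877, (K−S)⁺=22.6023, hold=30.7286 ⇒ V=30.7286 continue | (k=1,j=1): S=174.1696, (K−S)⁺=0.0000, hold=10.3850 ⇒ V=10.3850 continue  boundary S*=-
step 0: (k=0,j=0): S=146.1200, (K−S)⁺=0.0000, hold=20.8563 ⇒ V=20.8563 continue  boundary S*=-

price = 20.8563
boundary = - - - 86.2822 102.8452
tree:
20.8563
30.7286 10.3850
43.5864 17.1469 3.1513
58.9078 27.5126 6.0774 0.0000
72.8033 42.3448 11.7202 0.0000 0.0000
84.4610 58.9078 22.6023 0.0000 0.0000 0.0000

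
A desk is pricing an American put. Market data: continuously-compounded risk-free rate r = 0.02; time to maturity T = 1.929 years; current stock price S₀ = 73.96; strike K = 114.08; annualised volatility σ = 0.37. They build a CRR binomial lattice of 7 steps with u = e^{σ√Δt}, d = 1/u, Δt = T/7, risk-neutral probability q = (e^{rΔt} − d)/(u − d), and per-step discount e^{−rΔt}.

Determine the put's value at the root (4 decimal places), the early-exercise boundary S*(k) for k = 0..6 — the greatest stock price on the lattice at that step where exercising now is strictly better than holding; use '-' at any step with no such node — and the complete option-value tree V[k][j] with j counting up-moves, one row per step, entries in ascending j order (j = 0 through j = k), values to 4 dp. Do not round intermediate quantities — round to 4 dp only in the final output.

price = 43.2838
boundary = - - 50.1522 60.9037 50.1522 60.9037 73.9600
tree:
43.2838
53.4707 32.1116
63.9278 42.1092 21.0237
72.7813 53.1763 29.9132 11.0756
80.0719 63.9278 40.8935 17.6721 3.6397
86.0754 72.7813 53.1763 27.2885 6.8502 0.0000
91.0191 80.0719 63.9278 40.1200 12.8926 0.0000 0.0000
95.0901 86.0754 72.7813 53.1763 24.2647 0.0000 0.0000 0.0000

params: Δt=0.27557 u=1.21438 d=0.82347 q=0.46573 e^(-rΔt)=0.99450
t_7 payoffs: 95.0901 86.0754 72.7813 53.1763 24.2647 0.0000 0.0000 0.0000
t_6: node(6,0) S=23.0609 payoff=91.0191 vs cont=90.3921 → 91.0191 [stop]  node(6,1) S=34.0081 payoff=80.0719 vs cont=79.4448 → 80.0719 [stop]  node(6,2) S=50.1522 payoff=63.9278 vs cont=63.3008 → 63.9278 [stop]  node(6,3) S=73.9600 payoff=40.1200 vs cont=39.4930 → 40.1200 [stop]  node(6,4) S=109.0696 payoff=5.0104 vs cont=12.8926 → 12.8926 [wait]  node(6,5) S=160.8462 payoff=0.0000 vs cont=0.0000 → 0.0000 [wait]  node(6,6) S=237.2018 payoff=0.0000 vs cont=0.0000 → 0.0000 [wait]  ⇒ S*(6)=73.9600
t_5: node(5,0) S=28.0046 payoff=86.0754 vs cont=85.4484 → 86.0754 [stop]  node(5,1) S=41.2987 payoff=72.7813 vs cont=72.1543 → 72.7813 [stop]  node(5,2) S=60.9037 payoff=53.1763 vs cont=52.5493 → 53.1763 [stop]  node(5,3) S=89.8153 payoff=24.2647 vs cont=27.2885 → 27.2885 [wait]  node(5,4) S=132.4517 payoff=0.0000 vs cont=6.8502 → 6.8502 [wait]  node(5,5) S=195.3280 payoff=0.0000 vs cont=0.0000 → 0.0000 [wait]  ⇒ S*(5)=60.9037
t_4: node(4,0) S=34.0081 payoff=80.0719 vs cont=79.4448 → 80.0719 [stop]  node(4,1) S=50.1522 payoff=63.9278 vs cont=63.3008 → 63.9278 [stop]  node(4,2) S=73.9600 payoff=40.1200 vs cont=40.8935 → 40.8935 [wait]  node(4,3) S=109.0696 payoff=5.0104 vs cont=17.6721 → 17.6721 [wait]  node(4,4) S=160.8462 payoff=0.0000 vs cont=3.6397 → 3.6397 [wait]  ⇒ S*(4)=50.1522
t_3: node(3,0) S=41.2987 payoff=72.7813 vs cont=72.1543 → 72.7813 [stop]  node(3,1) S=60.9037 payoff=53.1763 vs cont=52.9076 → 53.1763 [stop]  node(3,2) S=89.8153 payoff=24.2647 vs cont=29.9132 → 29.9132 [wait]  node(3,3) S=132.4517 payoff=0.0000 vs cont=11.0756 → 11.0756 [wait]  ⇒ S*(3)=60.9037
t_2: node(2,0) S=50.1522 payoff=63.9278 vs cont=63.3008 → 63.9278 [stop]  node(2,1) S=73.9600 payoff=40.1200 vs cont=42.1092 → 42.1092 [wait]  node(2,2) S=109.0696 payoff=5.0104 vs cont=21.0237 → 21.0237 [wait]  ⇒ S*(2)=50.1522
t_1: node(1,0) S=60.9037 payoff=53.1763 vs cont=53.4707 → 53.4707 [wait]  node(1,1) S=89.8153 payoff=24.2647 vs cont=32.1116 → 32.1116 [wait]  ⇒ S*(1)=-
t_0: node(0,0) S=73.9600 payoff=40.1200 vs cont=43.2838 → 43.2838 [wait]  ⇒ S*(0)=-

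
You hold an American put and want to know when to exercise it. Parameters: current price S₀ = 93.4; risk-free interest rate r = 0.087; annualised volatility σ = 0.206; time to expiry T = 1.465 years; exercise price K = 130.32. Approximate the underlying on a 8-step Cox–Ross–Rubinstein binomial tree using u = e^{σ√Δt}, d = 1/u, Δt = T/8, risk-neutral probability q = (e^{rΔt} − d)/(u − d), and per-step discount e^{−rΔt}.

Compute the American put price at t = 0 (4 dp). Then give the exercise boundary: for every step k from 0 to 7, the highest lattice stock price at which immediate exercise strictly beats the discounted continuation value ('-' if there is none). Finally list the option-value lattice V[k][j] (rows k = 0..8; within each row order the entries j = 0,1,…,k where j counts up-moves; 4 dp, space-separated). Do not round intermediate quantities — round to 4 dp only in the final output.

params: Δt=0.18313 u=1.09216 d=0.91562 q=0.56895 e^(-rΔt)=0.98419
t_8 payoffs: 84.1809 75.2850 64.6740 52.0172 36.9200 18.9120 0.0000 0.0000 0.0000
t_7: node(7,0) S=50.3911 payoff=79.9289 vs cont=77.8691 → 79.9289 [stop]  node(7,1) S=60.1068 payoff=70.2132 vs cont=68.1534 → 70.2132 [stop]  node(7,2) S=71.6956 payoff=58.6244 vs cont=56.5646 → 58.6244 [stop]  node(7,3) S=85.5189 payoff=44.8011 vs cont=42.7413 → 44.8011 [stop]  node(7,4) S=102.0074 payoff=28.3126 vs cont=26.2528 → 28.3126 [stop]  node(7,5) S=121.6749 payoff=8.6451 vs cont=8.0233 → 8.6451 [stop]  node(7,6) S=145.1344 payoff=0.0000 vs cont=0.0000 → 0.0000 [wait]  node(7,7) S=173.1170 payoff=0.0000 vs cont=0.0000 → 0.0000 [wait]  ⇒ S*(7)=121.6749
t_6: node(6,0) S=55.0350 payoff=75.2850 vs cont=73.2253 → 75.2850 [stop]  node(6,1) S=65.6460 payoff=64.6740 vs cont=62.6142 → 64.6740 [stop]  node(6,2) S=78.3028 payoff=52.0172 vs cont=49.9574 → 52.0172 [stop]  node(6,3) S=93.4000 payoff=36.9200 vs cont=34.8602 → 36.9200 [stop]  node(6,4) S=111.4080 payoff=18.9120 vs cont=16.8522 → 18.9120 [stop]  node(6,5) S=132.8880 payoff=0.0000 vs cont=3.6676 → 3.6676 [wait]  node(6,6) S=158.5094 payoff=0.0000 vs cont=0.0000 → 0.0000 [wait]  ⇒ S*(6)=111.4080
t_5: node(5,0) S=60.1068 payoff=70.2132 vs cont=68.1534 → 70.2132 [stop]  node(5,1) S=71.6956 payoff=58.6244 vs cont=56.5646 → 58.6244 [stop]  node(5,2) S=85.5189 payoff=44.8011 vs cont=42.7413 → 44.8011 [stop]  node(5,3) S=102.0074 payoff=28.3126 vs cont=26.2528 → 28.3126 [stop]  node(5,4) S=121.6749 payoff=8.6451 vs cont=10.0769 → 10.0769 [wait]  node(5,5) S=145.1344 payoff=0.0000 vs cont=1.5560 → 1.5560 [wait]  ⇒ S*(5)=102.0074
t_4: node(4,0) S=65.6460 payoff=64.6740 vs cont=62.6142 → 64.6740 [stop]  node(4,1) S=78.3028 payoff=52.0172 vs cont=49.9574 → 52.0172 [stop]  node(4,2) S=93.4000 payoff=36.9200 vs cont=34.8602 → 36.9200 [stop]  node(4,3) S=111.4080 payoff=18.9120 vs cont=17.6540 → 18.9120 [stop]  node(4,4) S=132.8880 payoff=0.0000 vs cont=5.1463 → 5.1463 [wait]  ⇒ S*(4)=111.4080
t_3: node(3,0) S=71.6956 payoff=58.6244 vs cont=56.5646 → 58.6244 [stop]  node(3,1) S=85.5189 payoff=44.8011 vs cont=42.7413 → 44.8011 [stop]  node(3,2) S=102.0074 payoff=28.3126 vs cont=26.2528 → 28.3126 [stop]  node(3,3) S=121.6749 payoff=8.6451 vs cont=10.9050 → 10.9050 [wait]  ⇒ S*(3)=102.0074
t_2: node(2,0) S=78.3028 payoff=52.0172 vs cont=49.9574 → 52.0172 [stop]  node(2,1) S=93.4000 payoff=36.9200 vs cont=34.8602 → 36.9200 [stop]  node(2,2) S=111.4080 payoff=18.9120 vs cont=18.1176 → 18.9120 [stop]  ⇒ S*(2)=111.4080
t_1: node(1,0) S=85.5189 payoff=44.8011 vs cont=42.7413 → 44.8011 [stop]  node(1,1) S=102.0074 payoff=28.3126 vs cont=26.2528 → 28.3126 [stop]  ⇒ S*(1)=102.0074
t_0: node(0,0) S=93.4000 payoff=36.9200 vs cont=34.8602 → 36.9200 [stop]  ⇒ S*(0)=93.4000

price = 36.9200
boundary = 93.4000 102.0074 111.4080 102.0074 111.4080 102.0074 111.4080 121.6749
tree:
36.9200
44.8011 28.3126
52.0172 36.9200 18.9120
58.6244 44.8011 28.3126 10.9050
64.6740 52.0172 36.9200 18.9120 5.1463
70.2132 58.6244 44.8011 28.3126 10.0769 1.5560
75.2850 64.6740 52.0172 36.9200 18.9120 3.6676 0.0000
79.9289 70.2132 58.6244 44.8011 28.3126 8.6451 0.0000 0.0000
84.1809 75.2850 64.6740 52.0172 36.9200 18.9120 0.0000 0.0000 0.0000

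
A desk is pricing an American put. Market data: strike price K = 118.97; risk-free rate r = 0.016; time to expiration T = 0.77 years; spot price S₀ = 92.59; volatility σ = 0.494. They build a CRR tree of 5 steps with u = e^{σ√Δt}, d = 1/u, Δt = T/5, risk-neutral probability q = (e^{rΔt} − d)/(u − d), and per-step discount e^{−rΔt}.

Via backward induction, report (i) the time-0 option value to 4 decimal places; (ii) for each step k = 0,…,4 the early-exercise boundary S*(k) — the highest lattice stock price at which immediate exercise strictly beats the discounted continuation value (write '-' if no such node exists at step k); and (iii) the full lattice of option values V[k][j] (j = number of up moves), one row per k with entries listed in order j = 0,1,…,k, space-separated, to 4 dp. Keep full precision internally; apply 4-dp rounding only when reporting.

price = 33.3759
boundary = - - 62.8318 76.2732 92.5900
tree:
33.3759
44.2144 20.7300
56.1382 30.3424 9.4667
67.2108 42.6968 15.8861 1.9212
76.3321 56.1382 26.3800 3.5535 0.0000
83.8461 67.2108 42.6968 6.5726 0.0000 0.0000

params: Δt=0.15400 u=1.21393 d=0.82377 q=0.45801 e^(-rΔt)=0.99754
t_5 payoffs: 83.8461 67.2108 42.6968 6.5726 0.0000 0.0000
t_4: node(4,0) S=42.6379 payoff=76.3321 vs cont=76.0394 → 76.3321 [stop]  node(4,1) S=62.8318 payoff=56.1382 vs cont=55.8454 → 56.1382 [stop]  node(4,2) S=92.5900 payoff=26.3800 vs cont=26.0872 → 26.3800 [stop]  node(4,3) S=136.4421 payoff=0.0000 vs cont=3.5535 → 3.5535 [wait]  node(4,4) S=201.0633 payoff=0.0000 vs cont=0.0000 → 0.0000 [wait]  ⇒ S*(4)=92.5900
t_3: node(3,0) S=51.7592 payoff=67.2108 vs cont=66.9180 → 67.2108 [stop]  node(3,1) S=76.2732 payoff=42.6968 vs cont=42.4040 → 42.6968 [stop]  node(3,2) S=112.3974 payoff=6.5726 vs cont=15.8861 → 15.8861 [wait]  node(3,3) S=165.6306 payoff=0.0000 vs cont=1.9212 → 1.9212 [wait]  ⇒ S*(3)=76.2732
t_2: node(2,0) S=62.8318 payoff=56.1382 vs cont=55.8454 → 56.1382 [stop]  node(2,1) S=92.5900 payoff=26.3800 vs cont=30.3424 → 30.3424 [wait]  node(2,2) S=136.4421 payoff=0.0000 vs cont=9.4667 → 9.4667 [wait]  ⇒ S*(2)=62.8318
t_1: node(1,0) S=76.2732 payoff=42.6968 vs cont=44.2144 → 44.2144 [wait]  node(1,1) S=112.3974 payoff=6.5726 vs cont=20.7300 → 20.7300 [wait]  ⇒ S*(1)=-
t_0: node(0,0) S=92.5900 payoff=26.3800 vs cont=33.3759 → 33.3759 [wait]  ⇒ S*(0)=-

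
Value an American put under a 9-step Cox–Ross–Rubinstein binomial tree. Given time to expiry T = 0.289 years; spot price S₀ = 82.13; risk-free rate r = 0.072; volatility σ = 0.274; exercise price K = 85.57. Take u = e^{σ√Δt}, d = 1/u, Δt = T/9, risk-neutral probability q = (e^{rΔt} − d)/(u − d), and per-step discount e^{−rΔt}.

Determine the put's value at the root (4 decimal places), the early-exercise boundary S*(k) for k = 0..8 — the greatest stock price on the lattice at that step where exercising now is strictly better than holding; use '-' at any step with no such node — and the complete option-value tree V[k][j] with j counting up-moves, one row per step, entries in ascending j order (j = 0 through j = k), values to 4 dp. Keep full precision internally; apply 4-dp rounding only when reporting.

price = 5.9688
boundary = - - - 70.8811 74.4482 70.8811 74.4482 78.1948 74.4482
tree:
5.9688
8.3290 3.7399
11.2554 5.5695 2.0080
14.6889 8.0244 3.2482 0.8315
18.0850 11.1218 5.1002 1.4928 0.2032
21.3185 14.6889 7.7134 2.6255 0.4168 0.0000
24.3970 18.0850 11.1218 4.4904 0.8549 0.0000 0.0000
27.3280 21.3185 14.6889 7.3752 1.7533 0.0000 0.0000 0.0000
30.1186 24.3970 18.0850 11.1218 3.5960 0.0000 0.0000 0.0000 0.0000
32.7755 27.3280 21.3185 14.6889 7.3752 0.0000 0.0000 0.0000 0.0000 0.0000

params: Δt=0.03211 u=1.05032 d=0.95209 q=0.51129 e^(-rΔt)=0.99769
t_9 payoffs: 32.7755 27.3280 21.3185 14.6889 7.3752 0.0000 0.0000 0.0000 0.0000 0.0000
t_8: node(8,0) S=55.4514 payoff=30.1186 vs cont=29.9210 → 30.1186 [stop]  node(8,1) S=61.1730 payoff=24.3970 vs cont=24.1994 → 24.3970 [stop]  node(8,2) S=67.4850 payoff=18.0850 vs cont=17.8874 → 18.0850 [stop]  node(8,3) S=74.4482 payoff=11.1218 vs cont=10.9242 → 11.1218 [stop]  node(8,4) S=82.1300 payoff=3.4400 vs cont=3.5960 → 3.5960 [wait]  node(8,5) S=90.6044 payoff=0.0000 vs cont=0.0000 → 0.0000 [wait]  node(8,6) S=99.9532 payoff=0.0000 vs cont=0.0000 → 0.0000 [wait]  node(8,7) S=110.2666 payoff=0.0000 vs cont=0.0000 → 0.0000 [wait]  node(8,8) S=121.6442 payoff=0.0000 vs cont=0.0000 → 0.0000 [wait]  ⇒ S*(8)=74.4482
t_7: node(7,0) S=58.2420 payoff=27.3280 vs cont=27.1304 → 27.3280 [stop]  node(7,1) S=64.2515 payoff=21.3185 vs cont=21.1209 → 21.3185 [stop]  node(7,2) S=70.8811 payoff=14.6889 vs cont=14.4912 → 14.6889 [stop]  node(7,3) S=78.1948 payoff=7.3752 vs cont=7.2571 → 7.3752 [stop]  node(7,4) S=86.2632 payoff=0.0000 vs cont=1.7533 → 1.7533 [wait]  node(7,5) S=95.1641 payoff=0.0000 vs cont=0.0000 → 0.0000 [wait]  node(7,6) S=104.9833 payoff=0.0000 vs cont=0.0000 → 0.0000 [wait]  node(7,7) S=115.8158 payoff=0.0000 vs cont=0.0000 → 0.0000 [wait]  ⇒ S*(7)=78.1948
t_6: node(6,0) S=61.1730 payoff=24.3970 vs cont=24.1994 → 24.3970 [stop]  node(6,1) S=67.4850 payoff=18.0850 vs cont=17.8874 → 18.0850 [stop]  node(6,2) S=74.4482 payoff=11.1218 vs cont=10.9242 → 11.1218 [stop]  node(6,3) S=82.1300 payoff=3.4400 vs cont=4.4904 → 4.4904 [wait]  node(6,4) S=90.6044 payoff=0.0000 vs cont=0.8549 → 0.8549 [wait]  node(6,5) S=99.9532 payoff=0.0000 vs cont=0.0000 → 0.0000 [wait]  node(6,6) S=110.2666 payoff=0.0000 vs cont=0.0000 → 0.0000 [wait]  ⇒ S*(6)=74.4482
t_5: node(5,0) S=64.2515 payoff=21.3185 vs cont=21.1209 → 21.3185 [stop]  node(5,1) S=70.8811 payoff=14.6889 vs cont=14.4912 → 14.6889 [stop]  node(5,2) S=78.1948 payoff=7.3752 vs cont=7.7134 → 7.7134 [wait]  node(5,3) S=86.2632 payoff=0.0000 vs cont=2.6255 → 2.6255 [wait]  node(5,4) S=95.1641 payoff=0.0000 vs cont=0.4168 → 0.4168 [wait]  node(5,5) S=104.9833 payoff=0.0000 vs cont=0.0000 → 0.0000 [wait]  ⇒ S*(5)=70.8811
t_4: node(4,0) S=67.4850 payoff=18.0850 vs cont=17.8874 → 18.0850 [stop]  node(4,1) S=74.4482 payoff=11.1218 vs cont=11.0967 → 11.1218 [stop]  node(4,2) S=82.1300 payoff=3.4400 vs cont=5.1002 → 5.1002 [wait]  node(4,3) S=90.6044 payoff=0.0000 vs cont=1.4928 → 1.4928 [wait]  node(4,4) S=99.9532 payoff=0.0000 vs cont=0.2032 → 0.2032 [wait]  ⇒ S*(4)=74.4482
t_3: node(3,0) S=70.8811 payoff=14.6889 vs cont=14.4912 → 14.6889 [stop]  node(3,1) S=78.1948 payoff=7.3752 vs cont=8.0244 → 8.0244 [wait]  node(3,2) S=86.2632 payoff=0.0000 vs cont=3.2482 → 3.2482 [wait]  node(3,3) S=95.1641 payoff=0.0000 vs cont=0.8315 → 0.8315 [wait]  ⇒ S*(3)=70.8811
t_2: node(2,0) S=74.4482 payoff=11.1218 vs cont=11.2554 → 11.2554 [wait]  node(2,1) S=82.1300 payoff=3.4400 vs cont=5.5695 → 5.5695 [wait]  node(2,2) S=90.6044 payoff=0.0000 vs cont=2.0080 → 2.0080 [wait]  ⇒ S*(2)=-
t_1: node(1,0) S=78.1948 payoff=7.3752 vs cont=8.3290 → 8.3290 [wait]  node(1,1) S=86.2632 payoff=0.0000 vs cont=3.7399 → 3.7399 [wait]  ⇒ S*(1)=-
t_0: node(0,0) S=82.1300 payoff=3.4400 vs cont=5.9688 → 5.9688 [wait]  ⇒ S*(0)=-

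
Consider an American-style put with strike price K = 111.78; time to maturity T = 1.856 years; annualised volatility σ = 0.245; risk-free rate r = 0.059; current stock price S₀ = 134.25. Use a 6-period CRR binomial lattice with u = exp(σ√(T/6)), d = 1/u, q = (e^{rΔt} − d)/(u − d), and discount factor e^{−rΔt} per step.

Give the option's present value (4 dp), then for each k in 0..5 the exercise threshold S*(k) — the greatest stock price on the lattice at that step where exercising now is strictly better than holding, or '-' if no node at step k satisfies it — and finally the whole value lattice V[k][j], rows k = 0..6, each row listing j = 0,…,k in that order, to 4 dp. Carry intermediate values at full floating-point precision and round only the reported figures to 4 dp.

Δt=0.30933  u=1.14598  d=0.87261  q=0.53336  discount=0.98191
step 6 (expiry): payoffs max(K−S,0) = 52.5088 33.9404 9.5549 0.0000 0.0000 0.0000 0.0000
step 5: (k=5,j=0): S=67.9238, (K−S)⁺=43.8562, hold=41.8347 ⇒ V=43.8562 exercise | (k=5,j=1): S=89.2029, (K−S)⁺=22.5771, hold=20.5556 ⇒ V=22.5771 exercise | (k=5,j=2): S=117.1483, (K−S)⁺=0.0000, hold=4.3781 ⇒ V=4.3781 continue | (k=5,j=3): S=153.8483, (K−S)⁺=0.0000, hold=0.0000 ⇒ V=0.0000 continue | (k=5,j=4): S=202.0457, (K−S)⁺=0.0000, hold=0.0000 ⇒ V=0.0000 continue | (k=5,j=5): S=265.3424, (K−S)⁺=0.0000, hold=0.0000 ⇒ V=0.0000 continue  boundary S*=89.2029
step 4: (k=4,j=0): S=77.8396, (K−S)⁺=33.9404, hold=31.9189 ⇒ V=33.9404 exercise | (k=4,j=1): S=102.2251, (K−S)⁺=9.5549, hold=12.6377 ⇒ V=12.6377 continue | (k=4,j=2): S=134.2500, (K−S)⁺=0.0000, hold=2.0060 ⇒ V=2.0060 continue | (k=4,j=3): S=176.3077, (K−S)⁺=0.0000, hold=0.0000 ⇒ V=0.0000 continue | (k=4,j=4): S=231.5412, (K−S)⁺=0.0000, hold=0.0000 ⇒ V=0.0000 continue  boundary S*=77.8396
step 3: (k=3,j=0): S=89.2029, (K−S)⁺=22.5771, hold=22.1700 ⇒ V=22.5771 exercise | (k=3,j=1): S=117.1483, (K−S)⁺=0.0000, hold=6.8412 ⇒ V=6.8412 continue | (k=3,j=2): S=153.8483, (K−S)⁺=0.0000, hold=0.9192 ⇒ V=0.9192 continue | (k=3,j=3): S=202.0457, (K−S)⁺=0.0000, hold=0.0000 ⇒ V=0.0000 continue  boundary S*=89.2029
step 2: (k=2,j=0): S=102.2251, (K−S)⁺=9.5549, hold=13.9277 ⇒ V=13.9277 continue | (k=2,j=1): S=134.2500, (K−S)⁺=0.0000, hold=3.6160 ⇒ V=3.6160 continue | (k=2,j=2): S=176.3077, (K−S)⁺=0.0000, hold=0.4212 ⇒ V=0.4212 continue  boundary S*=-
step 1: (k=1,j=0): S=117.1483, (K−S)⁺=0.0000, hold=8.2754 ⇒ V=8.2754 continue | (k=1,j=1): S=153.8483, (K−S)⁺=0.0000, hold=1.8774 ⇒ V=1.8774 continue  boundary S*=-
step 0: (k=0,j=0): S=134.2500, (K−S)⁺=0.0000, hold=4.7750 ⇒ V=4.7750 continue  boundary S*=-

price = 4.7750
boundary = - - - 89.2029 77.8396 89.2029
tree:
4.7750
8.2754 1.8774
13.9277 3.6160 0.4212
22.5771 6.8412 0.9192 0.0000
33.9404 12.6377 2.0060 0.0000 0.0000
43.8562 22.5771 4.3781 0.0000 0.0000 0.0000
52.5088 33.9404 9.5549 0.0000 0.0000 0.0000 0.0000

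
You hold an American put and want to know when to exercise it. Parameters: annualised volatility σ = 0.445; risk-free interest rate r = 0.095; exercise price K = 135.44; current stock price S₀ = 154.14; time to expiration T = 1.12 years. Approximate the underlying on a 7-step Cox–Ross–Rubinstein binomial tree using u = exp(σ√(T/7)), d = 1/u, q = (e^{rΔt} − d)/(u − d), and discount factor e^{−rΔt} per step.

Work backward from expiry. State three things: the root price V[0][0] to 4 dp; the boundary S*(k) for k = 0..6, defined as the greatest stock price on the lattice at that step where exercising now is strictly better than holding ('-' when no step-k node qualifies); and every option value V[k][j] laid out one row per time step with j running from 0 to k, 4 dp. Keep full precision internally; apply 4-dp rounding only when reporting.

price = 13.7982
boundary = - - - 90.3654 75.6306 90.3654 107.9708
tree:
13.7982
21.1527 6.8210
31.4562 11.4335 2.3886
45.0746 18.7178 4.4543 0.3832
59.8094 29.6953 8.2456 0.7757 0.0000
72.1415 45.0746 15.1306 1.5702 0.0000 0.0000
82.4628 59.8094 27.4692 3.1784 0.0000 0.0000 0.0000
91.1011 72.1415 45.0746 6.4337 0.0000 0.0000 0.0000 0.0000

Δt=0.16000  u=1.19483  d=0.83694  q=0.49841  discount=0.98491
step 7 (expiry): payoffs max(K−S,0) = 91.1011 72.1415 45.0746 6.4337 0.0000 0.0000 0.0000 0.0000
step 6: (k=6,j=0): S=52.9772, (K−S)⁺=82.4628, hold=80.4197 ⇒ V=82.4628 exercise | (k=6,j=1): S=75.6306, (K−S)⁺=59.8094, hold=57.7663 ⇒ V=59.8094 exercise | (k=6,j=2): S=107.9708, (K−S)⁺=27.4692, hold=25.4260 ⇒ V=27.4692 exercise | (k=6,j=3): S=154.1400, (K−S)⁺=0.0000, hold=3.1784 ⇒ V=3.1784 continue | (k=6,j=4): S=220.0514, (K−S)⁺=0.0000, hold=0.0000 ⇒ V=0.0000 continue | (k=6,j=5): S=314.1471, (K−S)⁺=0.0000, hold=0.0000 ⇒ V=0.0000 continue | (k=6,j=6): S=448.4787, (K−S)⁺=0.0000, hold=0.0000 ⇒ V=0.0000 continue  boundary S*=107.9708
step 5: (k=5,j=0): S=63.2985, (K−S)⁺=72.1415, hold=70.0984 ⇒ V=72.1415 exercise | (k=5,j=1): S=90.3654, (K−S)⁺=45.0746, hold=43.0315 ⇒ V=45.0746 exercise | (k=5,j=2): S=129.0063, (K−S)⁺=6.4337, hold=15.1306 ⇒ V=15.1306 continue | (k=5,j=3): S=184.1704, (K−S)⁺=0.0000, hold=1.5702 ⇒ V=1.5702 continue | (k=5,j=4): S=262.9230, (K−S)⁺=0.0000, hold=0.0000 ⇒ V=0.0000 continue | (k=5,j=5): S=375.3509, (K−S)⁺=0.0000, hold=0.0000 ⇒ V=0.0000 continue  boundary S*=90.3654
step 4: (k=4,j=0): S=75.6306, (K−S)⁺=59.8094, hold=57.7663 ⇒ V=59.8094 exercise | (k=4,j=1): S=107.9708, (K−S)⁺=27.4692, hold=29.6953 ⇒ V=29.6953 continue | (k=4,j=2): S=154.1400, (K−S)⁺=0.0000, hold=8.2456 ⇒ V=8.2456 continue | (k=4,j=3): S=220.0514, (K−S)⁺=0.0000, hold=0.7757 ⇒ V=0.7757 continue | (k=4,j=4): S=314.1471, (K−S)⁺=0.0000, hold=0.0000 ⇒ V=0.0000 continue  boundary S*=75.6306
step 3: (k=3,j=0): S=90.3654, (K−S)⁺=45.0746, hold=44.1243 ⇒ V=45.0746 exercise | (k=3,j=1): S=129.0063, (K−S)⁺=6.4337, hold=18.7178 ⇒ V=18.7178 continue | (k=3,j=2): S=184.1704, (K−S)⁺=0.0000, hold=4.4543 ⇒ V=4.4543 continue | (k=3,j=3): S=262.9230, (K−S)⁺=0.0000, hold=0.3832 ⇒ V=0.3832 continue  boundary S*=90.3654
step 2: (k=2,j=0): S=107.9708, (K−S)⁺=27.4692, hold=31.4562 ⇒ V=31.4562 continue | (k=2,j=1): S=154.1400, (K−S)⁺=0.0000, hold=11.4335 ⇒ V=11.4335 continue | (k=2,j=2): S=220.0514, (K−S)⁺=0.0000, hold=2.3886 ⇒ V=2.3886 continue  boundary S*=-
step 1: (k=1,j=0): S=129.0063, (K−S)⁺=6.4337, hold=21.1527 ⇒ V=21.1527 continue | (k=1,j=1): S=184.1704, (K−S)⁺=0.0000, hold=6.8210 ⇒ V=6.8210 continue  boundary S*=-
step 0: (k=0,j=0): S=154.1400, (K−S)⁺=0.0000, hold=13.7982 ⇒ V=13.7982 continue  boundary S*=-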